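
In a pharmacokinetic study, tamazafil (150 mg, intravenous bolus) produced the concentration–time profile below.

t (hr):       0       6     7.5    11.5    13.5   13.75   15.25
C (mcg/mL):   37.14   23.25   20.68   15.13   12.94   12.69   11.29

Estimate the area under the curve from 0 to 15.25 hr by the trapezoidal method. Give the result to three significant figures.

Trapezoidal AUC_0→15.25:
  [0→6]: (37.14+23.25)/2 × 6 = 181.17
  [6→7.5]: (23.25+20.68)/2 × 1.5 = 32.9475
  [7.5→11.5]: (20.68+15.13)/2 × 4 = 71.62
  [11.5→13.5]: (15.13+12.94)/2 × 2 = 28.07
  [13.5→13.75]: (12.94+12.69)/2 × 0.25 = 3.20375
  [13.75→15.25]: (12.69+11.29)/2 × 1.5 = 17.985
  Sum = 334.99625 mcg/mL·hr

AUC = 335 mcg/mL·hr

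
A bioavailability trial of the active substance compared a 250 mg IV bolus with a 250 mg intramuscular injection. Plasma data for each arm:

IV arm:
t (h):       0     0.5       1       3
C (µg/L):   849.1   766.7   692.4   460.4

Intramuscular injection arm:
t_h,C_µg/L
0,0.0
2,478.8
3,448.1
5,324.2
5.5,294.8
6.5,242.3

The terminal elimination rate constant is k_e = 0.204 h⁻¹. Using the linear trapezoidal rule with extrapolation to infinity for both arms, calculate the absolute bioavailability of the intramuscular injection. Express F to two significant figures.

F = 0.80

Trapezoidal AUC_0→3 (IV):
  [0→0.5]: (849.1+766.7)/2 × 0.5 = 403.95
  [0.5→1]: (766.7+692.4)/2 × 0.5 = 364.775
  [1→3]: (692.4+460.4)/2 × 2 = 1152.8
  Sum = 1921.525 µg/L·h
IV tail: 460.4/0.204 = 2256.863; AUC_iv,0→∞ = 1921.525 + 2256.863 = 4178.388 µg/L·h
Trapezoidal AUC_0→6.5 (intramuscular injection):
  [0→2]: (0.0+478.8)/2 × 2 = 478.8
  [2→3]: (478.8+448.1)/2 × 1 = 463.45
  [3→5]: (448.1+324.2)/2 × 2 = 772.3
  [5→5.5]: (324.2+294.8)/2 × 0.5 = 154.75
  [5.5→6.5]: (294.8+242.3)/2 × 1 = 268.55
  Sum = 2137.85 µg/L·h
intramuscular injection tail: 242.3/0.204 = 1187.745; AUC_ev,0→∞ = 2137.85 + 1187.745 = 3325.595 µg/L·h
F = (AUC_ev/D_ev)/(AUC_iv/D_iv) = (3325.595/250)/(4178.388/250) = 13.30238/16.713552 = 0.7959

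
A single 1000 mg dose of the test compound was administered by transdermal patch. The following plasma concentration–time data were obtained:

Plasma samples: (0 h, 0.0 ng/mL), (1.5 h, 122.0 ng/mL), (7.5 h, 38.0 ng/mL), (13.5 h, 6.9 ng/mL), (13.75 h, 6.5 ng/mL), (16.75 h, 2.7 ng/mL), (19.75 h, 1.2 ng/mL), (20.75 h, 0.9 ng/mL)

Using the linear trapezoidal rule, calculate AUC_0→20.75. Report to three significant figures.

AUC = 729 ng/mL·h

Trapezoidal AUC_0→20.75:
  [0→1.5]: (0.0+122.0)/2 × 1.5 = 91.5
  [1.5→7.5]: (122.0+38.0)/2 × 6 = 480.0
  [7.5→13.5]: (38.0+6.9)/2 × 6 = 134.7
  [13.5→13.75]: (6.9+6.5)/2 × 0.25 = 1.675
  [13.75→16.75]: (6.5+2.7)/2 × 3 = 13.8
  [16.75→19.75]: (2.7+1.2)/2 × 3 = 5.85
  [19.75→20.75]: (1.2+0.9)/2 × 1 = 1.05
  Sum = 728.575 ng/mL·h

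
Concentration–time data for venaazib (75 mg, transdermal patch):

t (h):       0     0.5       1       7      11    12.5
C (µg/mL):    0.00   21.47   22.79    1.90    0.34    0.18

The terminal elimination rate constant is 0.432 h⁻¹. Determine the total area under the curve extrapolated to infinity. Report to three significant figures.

Trapezoidal AUC_0→12.5:
  [0→0.5]: (0.00+21.47)/2 × 0.5 = 5.3675
  [0.5→1]: (21.47+22.79)/2 × 0.5 = 11.065
  [1→7]: (22.79+1.90)/2 × 6 = 74.07
  [7→11]: (1.90+0.34)/2 × 4 = 4.48
  [11→12.5]: (0.34+0.18)/2 × 1.5 = 0.39
  Sum = 95.3725 µg/mL·h
Extrapolated tail: C_last / k_e = 0.18 / 0.432 = 0.417
AUC_0→∞ = 95.3725 + 0.417 = 95.7895 µg/mL·h

AUC = 95.8 µg/mL·h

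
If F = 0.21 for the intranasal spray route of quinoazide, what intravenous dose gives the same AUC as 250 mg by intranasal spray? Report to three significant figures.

D_iv = 52.5 mg

Systemic exposure from an extravascular dose = F × D_ev, so the equivalent IV dose is F × D_ev.
D_iv = F × D_ev = 0.21 × 250 = 52.5 mg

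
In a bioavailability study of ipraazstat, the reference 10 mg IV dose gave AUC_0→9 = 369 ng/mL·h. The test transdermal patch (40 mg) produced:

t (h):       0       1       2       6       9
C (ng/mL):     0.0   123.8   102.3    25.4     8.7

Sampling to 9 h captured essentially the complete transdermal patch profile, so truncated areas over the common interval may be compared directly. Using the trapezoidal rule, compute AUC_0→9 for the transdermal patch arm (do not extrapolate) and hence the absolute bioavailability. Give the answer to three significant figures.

F = 0.326

Trapezoidal AUC_0→9 (transdermal patch):
  [0→1]: (0.0+123.8)/2 × 1 = 61.9
  [1→2]: (123.8+102.3)/2 × 1 = 113.05
  [2→6]: (102.3+25.4)/2 × 4 = 255.4
  [6→9]: (25.4+8.7)/2 × 3 = 51.15
  Sum = 481.5 ng/mL·h
F = (AUC_ev/D_ev)/(AUC_iv/D_iv) = (481.5/40)/(369/10) = 12.0375/36.9 = 0.3262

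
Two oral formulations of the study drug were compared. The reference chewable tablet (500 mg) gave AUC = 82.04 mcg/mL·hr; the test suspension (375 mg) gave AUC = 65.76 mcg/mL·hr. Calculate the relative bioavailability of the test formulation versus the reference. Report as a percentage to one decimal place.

F_rel = (AUC_test/D_test) / (AUC_ref/D_ref)
      = (65.76/375) / (82.04/500)
      = 0.17536 / 0.16408 = 1.0687 = 106.87%

F_rel = 106.9%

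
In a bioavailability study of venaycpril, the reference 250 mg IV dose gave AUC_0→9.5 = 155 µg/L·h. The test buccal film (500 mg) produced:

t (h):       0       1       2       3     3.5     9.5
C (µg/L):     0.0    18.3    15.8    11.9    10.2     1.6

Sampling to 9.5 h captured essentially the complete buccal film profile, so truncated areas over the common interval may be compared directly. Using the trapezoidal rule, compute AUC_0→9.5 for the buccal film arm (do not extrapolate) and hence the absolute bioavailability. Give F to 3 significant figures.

F = 0.261

Trapezoidal AUC_0→9.5 (buccal film):
  [0→1]: (0.0+18.3)/2 × 1 = 9.15
  [1→2]: (18.3+15.8)/2 × 1 = 17.05
  [2→3]: (15.8+11.9)/2 × 1 = 13.85
  [3→3.5]: (11.9+10.2)/2 × 0.5 = 5.525
  [3.5→9.5]: (10.2+1.6)/2 × 6 = 35.4
  Sum = 80.975 µg/L·h
F = (AUC_ev/D_ev)/(AUC_iv/D_iv) = (80.975/500)/(155/250) = 0.16195/0.62 = 0.2612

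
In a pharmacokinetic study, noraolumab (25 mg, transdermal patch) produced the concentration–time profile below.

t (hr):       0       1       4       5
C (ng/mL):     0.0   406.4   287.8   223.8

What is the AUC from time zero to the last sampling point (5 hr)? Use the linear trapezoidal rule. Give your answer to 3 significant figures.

AUC = 1500 ng/mL·hr

Trapezoidal AUC_0→5:
  [0→1]: (0.0+406.4)/2 × 1 = 203.2
  [1→4]: (406.4+287.8)/2 × 3 = 1041.3
  [4→5]: (287.8+223.8)/2 × 1 = 255.8
  Sum = 1500.3 ng/mL·hr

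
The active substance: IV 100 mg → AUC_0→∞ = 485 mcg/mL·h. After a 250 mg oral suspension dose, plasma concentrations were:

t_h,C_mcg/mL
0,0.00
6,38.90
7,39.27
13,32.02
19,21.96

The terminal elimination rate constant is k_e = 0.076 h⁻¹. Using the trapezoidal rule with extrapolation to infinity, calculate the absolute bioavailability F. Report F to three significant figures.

F = 0.677

Trapezoidal AUC_0→19 (oral suspension):
  [0→6]: (0.00+38.90)/2 × 6 = 116.7
  [6→7]: (38.90+39.27)/2 × 1 = 39.085
  [7→13]: (39.27+32.02)/2 × 6 = 213.87
  [13→19]: (32.02+21.96)/2 × 6 = 161.94
  Sum = 531.595 mcg/mL·h
Tail: C_last/k_e = 21.96/0.076 = 288.947
AUC_0→∞ (oral suspension) = 531.595 + 288.947 = 820.542 mcg/mL·h
F = (AUC_ev/D_ev)/(AUC_iv/D_iv) = (820.542/250)/(485/100) = 3.282168/4.85 = 0.6767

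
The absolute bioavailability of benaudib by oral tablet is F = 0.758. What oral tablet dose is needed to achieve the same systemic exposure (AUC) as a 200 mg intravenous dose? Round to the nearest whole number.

D_oral = 264 mg

For equal systemic exposure: F × D_ev = D_iv
D_ev = D_iv / F = 200 / 0.758 = 263.852 mg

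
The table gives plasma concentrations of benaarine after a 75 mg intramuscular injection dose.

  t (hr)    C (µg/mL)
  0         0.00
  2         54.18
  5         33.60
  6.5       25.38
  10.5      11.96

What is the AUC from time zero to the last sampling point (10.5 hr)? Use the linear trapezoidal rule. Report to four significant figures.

AUC = 304.8 µg/mL·hr

Trapezoidal AUC_0→10.5:
  [0→2]: (0.00+54.18)/2 × 2 = 54.18
  [2→5]: (54.18+33.60)/2 × 3 = 131.67
  [5→6.5]: (33.60+25.38)/2 × 1.5 = 44.235
  [6.5→10.5]: (25.38+11.96)/2 × 4 = 74.68
  Sum = 304.765 µg/mL·hr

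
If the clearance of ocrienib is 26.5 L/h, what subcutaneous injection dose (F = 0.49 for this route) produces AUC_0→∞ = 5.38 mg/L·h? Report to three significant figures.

Dose = CL × AUC_0→∞ / F
     = 26.5 × 5.38 / 0.49 = 290.959 mg

Dose = 291 mg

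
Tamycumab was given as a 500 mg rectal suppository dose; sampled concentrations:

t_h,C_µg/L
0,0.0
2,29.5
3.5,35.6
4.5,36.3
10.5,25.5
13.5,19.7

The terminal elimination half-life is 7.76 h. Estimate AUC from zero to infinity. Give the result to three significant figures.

Trapezoidal AUC_0→13.5:
  [0→2]: (0.0+29.5)/2 × 2 = 29.5
  [2→3.5]: (29.5+35.6)/2 × 1.5 = 48.825
  [3.5→4.5]: (35.6+36.3)/2 × 1 = 35.95
  [4.5→10.5]: (36.3+25.5)/2 × 6 = 185.4
  [10.5→13.5]: (25.5+19.7)/2 × 3 = 67.8
  Sum = 367.475 µg/L·h
k_e = ln2 / t½ = 0.693147 / 7.76 = 0.0893 h^-1
Extrapolated tail: C_last / k_e = 19.7 / 0.0893 = 220.605
AUC_0→∞ = 367.475 + 220.605 = 588.08 µg/L·h

AUC = 588 µg/L·h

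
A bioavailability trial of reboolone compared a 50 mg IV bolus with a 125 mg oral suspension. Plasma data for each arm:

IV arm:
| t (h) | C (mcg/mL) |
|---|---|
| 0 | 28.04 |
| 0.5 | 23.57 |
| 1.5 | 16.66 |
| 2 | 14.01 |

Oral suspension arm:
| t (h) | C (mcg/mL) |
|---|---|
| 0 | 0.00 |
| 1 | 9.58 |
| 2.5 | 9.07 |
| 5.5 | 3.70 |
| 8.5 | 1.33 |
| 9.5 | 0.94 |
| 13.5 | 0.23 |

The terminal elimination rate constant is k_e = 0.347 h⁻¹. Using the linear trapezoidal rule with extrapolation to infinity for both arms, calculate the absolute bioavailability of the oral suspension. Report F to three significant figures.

Trapezoidal AUC_0→2 (IV):
  [0→0.5]: (28.04+23.57)/2 × 0.5 = 12.9025
  [0.5→1.5]: (23.57+16.66)/2 × 1 = 20.115
  [1.5→2]: (16.66+14.01)/2 × 0.5 = 7.6675
  Sum = 40.685 mcg/mL·h
IV tail: 14.01/0.347 = 40.375; AUC_iv,0→∞ = 40.685 + 40.375 = 81.06 mcg/mL·h
Trapezoidal AUC_0→13.5 (oral suspension):
  [0→1]: (0.00+9.58)/2 × 1 = 4.79
  [1→2.5]: (9.58+9.07)/2 × 1.5 = 13.9875
  [2.5→5.5]: (9.07+3.70)/2 × 3 = 19.155
  [5.5→8.5]: (3.70+1.33)/2 × 3 = 7.545
  [8.5→9.5]: (1.33+0.94)/2 × 1 = 1.135
  [9.5→13.5]: (0.94+0.23)/2 × 4 = 2.34
  Sum = 48.9525 mcg/mL·h
oral suspension tail: 0.23/0.347 = 0.663; AUC_ev,0→∞ = 48.9525 + 0.663 = 49.6155 mcg/mL·h
F = (AUC_ev/D_ev)/(AUC_iv/D_iv) = (49.6155/125)/(81.06/50) = 0.396924/1.6212 = 0.2448

F = 0.245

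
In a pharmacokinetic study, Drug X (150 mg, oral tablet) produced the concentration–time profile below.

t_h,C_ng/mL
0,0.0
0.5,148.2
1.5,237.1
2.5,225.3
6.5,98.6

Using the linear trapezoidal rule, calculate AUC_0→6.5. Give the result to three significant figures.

AUC = 1110 ng/mL·h

Trapezoidal AUC_0→6.5:
  [0→0.5]: (0.0+148.2)/2 × 0.5 = 37.05
  [0.5→1.5]: (148.2+237.1)/2 × 1 = 192.65
  [1.5→2.5]: (237.1+225.3)/2 × 1 = 231.2
  [2.5→6.5]: (225.3+98.6)/2 × 4 = 647.8
  Sum = 1108.7 ng/mL·h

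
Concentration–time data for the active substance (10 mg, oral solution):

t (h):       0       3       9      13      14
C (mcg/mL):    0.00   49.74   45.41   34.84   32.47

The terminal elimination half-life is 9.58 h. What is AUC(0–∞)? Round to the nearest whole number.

AUC = 1003 mcg/mL·h

Trapezoidal AUC_0→14:
  [0→3]: (0.00+49.74)/2 × 3 = 74.61
  [3→9]: (49.74+45.41)/2 × 6 = 285.45
  [9→13]: (45.41+34.84)/2 × 4 = 160.5
  [13→14]: (34.84+32.47)/2 × 1 = 33.655
  Sum = 554.215 mcg/mL·h
k_e = ln2 / t½ = 0.693147 / 9.58 = 0.0724 h^-1
Extrapolated tail: C_last / k_e = 32.47 / 0.0724 = 448.481
AUC_0→∞ = 554.215 + 448.481 = 1002.696 mcg/mL·h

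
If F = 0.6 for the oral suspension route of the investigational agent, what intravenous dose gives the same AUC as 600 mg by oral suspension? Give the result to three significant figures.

D_iv = 360 mg

Systemic exposure from an extravascular dose = F × D_ev, so the equivalent IV dose is F × D_ev.
D_iv = F × D_ev = 0.6 × 600 = 360 mg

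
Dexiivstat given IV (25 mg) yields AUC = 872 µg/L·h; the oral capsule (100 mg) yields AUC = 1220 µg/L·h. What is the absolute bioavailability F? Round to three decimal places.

F = (AUC_ev / D_ev) / (AUC_iv / D_iv)
  = (1220/100) / (872/25)
  = 12.2 / 34.88 = 0.3498

F = 0.350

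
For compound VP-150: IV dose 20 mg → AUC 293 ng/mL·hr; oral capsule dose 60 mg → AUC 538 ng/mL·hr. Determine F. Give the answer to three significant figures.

F = (AUC_ev / D_ev) / (AUC_iv / D_iv)
  = (538/60) / (293/20)
  = 8.96667 / 14.65 = 0.6121

F = 0.612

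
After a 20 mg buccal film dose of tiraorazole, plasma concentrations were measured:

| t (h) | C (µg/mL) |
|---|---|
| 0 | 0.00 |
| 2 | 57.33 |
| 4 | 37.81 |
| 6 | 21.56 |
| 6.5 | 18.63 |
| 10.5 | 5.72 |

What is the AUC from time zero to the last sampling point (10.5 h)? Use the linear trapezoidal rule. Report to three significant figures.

AUC = 271 µg/mL·h

Trapezoidal AUC_0→10.5:
  [0→2]: (0.00+57.33)/2 × 2 = 57.33
  [2→4]: (57.33+37.81)/2 × 2 = 95.14
  [4→6]: (37.81+21.56)/2 × 2 = 59.37
  [6→6.5]: (21.56+18.63)/2 × 0.5 = 10.0475
  [6.5→10.5]: (18.63+5.72)/2 × 4 = 48.7
  Sum = 270.5875 µg/mL·h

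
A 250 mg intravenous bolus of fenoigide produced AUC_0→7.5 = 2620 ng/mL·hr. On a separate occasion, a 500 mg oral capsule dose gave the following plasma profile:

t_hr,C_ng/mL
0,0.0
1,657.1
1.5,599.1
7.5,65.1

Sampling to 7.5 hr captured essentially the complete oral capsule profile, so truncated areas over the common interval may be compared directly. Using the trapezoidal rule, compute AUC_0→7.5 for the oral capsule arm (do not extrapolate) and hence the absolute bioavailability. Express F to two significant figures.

F = 0.50

Trapezoidal AUC_0→7.5 (oral capsule):
  [0→1]: (0.0+657.1)/2 × 1 = 328.55
  [1→1.5]: (657.1+599.1)/2 × 0.5 = 314.05
  [1.5→7.5]: (599.1+65.1)/2 × 6 = 1992.6
  Sum = 2635.2 ng/mL·hr
F = (AUC_ev/D_ev)/(AUC_iv/D_iv) = (2635.2/500)/(2620/250) = 5.2704/10.48 = 0.5029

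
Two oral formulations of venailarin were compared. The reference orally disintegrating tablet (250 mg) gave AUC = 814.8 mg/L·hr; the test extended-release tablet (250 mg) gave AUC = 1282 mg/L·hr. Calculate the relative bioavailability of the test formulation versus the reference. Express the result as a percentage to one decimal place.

F_rel = (AUC_test/D_test) / (AUC_ref/D_ref)
      = (1282/250) / (814.8/250)
      = 5.128 / 3.2592 = 1.5734 = 157.34%

F_rel = 157.3%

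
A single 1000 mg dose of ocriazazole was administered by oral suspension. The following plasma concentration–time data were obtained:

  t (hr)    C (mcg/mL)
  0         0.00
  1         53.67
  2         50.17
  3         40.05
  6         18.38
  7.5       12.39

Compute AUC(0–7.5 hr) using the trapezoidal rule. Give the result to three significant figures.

Trapezoidal AUC_0→7.5:
  [0→1]: (0.00+53.67)/2 × 1 = 26.835
  [1→2]: (53.67+50.17)/2 × 1 = 51.92
  [2→3]: (50.17+40.05)/2 × 1 = 45.11
  [3→6]: (40.05+18.38)/2 × 3 = 87.645
  [6→7.5]: (18.38+12.39)/2 × 1.5 = 23.0775
  Sum = 234.5875 mcg/mL·hr

AUC = 235 mcg/mL·hr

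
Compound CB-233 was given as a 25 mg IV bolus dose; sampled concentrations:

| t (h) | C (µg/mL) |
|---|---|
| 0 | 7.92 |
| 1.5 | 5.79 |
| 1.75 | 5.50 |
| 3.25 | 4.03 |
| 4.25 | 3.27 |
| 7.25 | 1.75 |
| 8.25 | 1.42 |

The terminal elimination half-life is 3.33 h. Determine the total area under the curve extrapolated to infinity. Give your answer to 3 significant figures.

AUC = 38.4 µg/mL·h

Trapezoidal AUC_0→8.25:
  [0→1.5]: (7.92+5.79)/2 × 1.5 = 10.2825
  [1.5→1.75]: (5.79+5.50)/2 × 0.25 = 1.41125
  [1.75→3.25]: (5.50+4.03)/2 × 1.5 = 7.1475
  [3.25→4.25]: (4.03+3.27)/2 × 1 = 3.65
  [4.25→7.25]: (3.27+1.75)/2 × 3 = 7.53
  [7.25→8.25]: (1.75+1.42)/2 × 1 = 1.585
  Sum = 31.60625 µg/mL·h
k_e = ln2 / t½ = 0.693147 / 3.33 = 0.2082 h^-1
Extrapolated tail: C_last / k_e = 1.42 / 0.2082 = 6.820
AUC_0→∞ = 31.60625 + 6.820 = 38.42625 µg/mL·h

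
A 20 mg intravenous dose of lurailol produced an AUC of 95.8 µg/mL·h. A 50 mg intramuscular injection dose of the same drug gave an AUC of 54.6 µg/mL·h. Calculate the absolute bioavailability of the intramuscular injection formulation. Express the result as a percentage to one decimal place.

F = 22.8%

F = (AUC_ev / D_ev) / (AUC_iv / D_iv)
  = (54.6/50) / (95.8/20)
  = 1.092 / 4.79 = 0.2280
  = 22.80%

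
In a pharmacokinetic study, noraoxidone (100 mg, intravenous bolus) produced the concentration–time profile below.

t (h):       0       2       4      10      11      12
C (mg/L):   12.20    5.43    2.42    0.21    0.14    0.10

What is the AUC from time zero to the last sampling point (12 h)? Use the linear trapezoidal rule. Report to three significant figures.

AUC = 33.7 mg/L·h

Trapezoidal AUC_0→12:
  [0→2]: (12.20+5.43)/2 × 2 = 17.63
  [2→4]: (5.43+2.42)/2 × 2 = 7.85
  [4→10]: (2.42+0.21)/2 × 6 = 7.89
  [10→11]: (0.21+0.14)/2 × 1 = 0.175
  [11→12]: (0.14+0.10)/2 × 1 = 0.12
  Sum = 33.665 mg/L·h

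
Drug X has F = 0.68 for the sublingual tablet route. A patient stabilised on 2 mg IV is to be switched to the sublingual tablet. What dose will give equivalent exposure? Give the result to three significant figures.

D_sublingual = 2.94 mg

For equal systemic exposure: F × D_ev = D_iv
D_ev = D_iv / F = 2 / 0.68 = 2.94118 mg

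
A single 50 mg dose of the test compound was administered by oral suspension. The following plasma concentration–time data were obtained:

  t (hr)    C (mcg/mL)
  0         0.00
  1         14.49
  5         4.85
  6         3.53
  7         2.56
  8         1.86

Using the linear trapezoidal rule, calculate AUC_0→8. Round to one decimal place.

AUC = 55.4 mcg/mL·hr

Trapezoidal AUC_0→8:
  [0→1]: (0.00+14.49)/2 × 1 = 7.245
  [1→5]: (14.49+4.85)/2 × 4 = 38.68
  [5→6]: (4.85+3.53)/2 × 1 = 4.19
  [6→7]: (3.53+2.56)/2 × 1 = 3.045
  [7→8]: (2.56+1.86)/2 × 1 = 2.21
  Sum = 55.37 mcg/mL·hr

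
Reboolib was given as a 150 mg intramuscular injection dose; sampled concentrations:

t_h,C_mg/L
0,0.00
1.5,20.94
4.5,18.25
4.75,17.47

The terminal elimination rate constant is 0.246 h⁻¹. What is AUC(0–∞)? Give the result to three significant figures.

AUC = 150 mg/L·h

Trapezoidal AUC_0→4.75:
  [0→1.5]: (0.00+20.94)/2 × 1.5 = 15.705
  [1.5→4.5]: (20.94+18.25)/2 × 3 = 58.785
  [4.5→4.75]: (18.25+17.47)/2 × 0.25 = 4.465
  Sum = 78.955 mg/L·h
Extrapolated tail: C_last / k_e = 17.47 / 0.246 = 71.016
AUC_0→∞ = 78.955 + 71.016 = 149.971 mg/L·h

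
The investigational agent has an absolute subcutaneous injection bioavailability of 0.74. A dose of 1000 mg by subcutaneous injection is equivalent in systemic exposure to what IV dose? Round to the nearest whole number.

D_iv = 740 mg

Systemic exposure from an extravascular dose = F × D_ev, so the equivalent IV dose is F × D_ev.
D_iv = F × D_ev = 0.74 × 1000 = 740 mg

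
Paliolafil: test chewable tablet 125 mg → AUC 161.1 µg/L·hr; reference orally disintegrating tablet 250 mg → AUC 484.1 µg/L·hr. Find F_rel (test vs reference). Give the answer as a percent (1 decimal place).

F_rel = 66.6%

F_rel = (AUC_test/D_test) / (AUC_ref/D_ref)
      = (161.1/125) / (484.1/250)
      = 1.2888 / 1.9364 = 0.6656 = 66.56%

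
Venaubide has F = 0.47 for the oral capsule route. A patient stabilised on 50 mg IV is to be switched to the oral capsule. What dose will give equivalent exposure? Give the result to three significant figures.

For equal systemic exposure: F × D_ev = D_iv
D_ev = D_iv / F = 50 / 0.47 = 106.383 mg

D_oral = 106 mg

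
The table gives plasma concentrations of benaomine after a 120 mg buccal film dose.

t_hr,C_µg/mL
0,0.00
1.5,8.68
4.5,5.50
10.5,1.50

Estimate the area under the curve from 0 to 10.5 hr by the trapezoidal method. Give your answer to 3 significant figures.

Trapezoidal AUC_0→10.5:
  [0→1.5]: (0.00+8.68)/2 × 1.5 = 6.51
  [1.5→4.5]: (8.68+5.50)/2 × 3 = 21.27
  [4.5→10.5]: (5.50+1.50)/2 × 6 = 21.0
  Sum = 48.78 µg/mL·hr

AUC = 48.8 µg/mL·hr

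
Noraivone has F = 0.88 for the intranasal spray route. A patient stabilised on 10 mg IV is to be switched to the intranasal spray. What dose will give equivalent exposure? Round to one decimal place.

D_intranasal = 11.4 mg

For equal systemic exposure: F × D_ev = D_iv
D_ev = D_iv / F = 10 / 0.88 = 11.3636 mg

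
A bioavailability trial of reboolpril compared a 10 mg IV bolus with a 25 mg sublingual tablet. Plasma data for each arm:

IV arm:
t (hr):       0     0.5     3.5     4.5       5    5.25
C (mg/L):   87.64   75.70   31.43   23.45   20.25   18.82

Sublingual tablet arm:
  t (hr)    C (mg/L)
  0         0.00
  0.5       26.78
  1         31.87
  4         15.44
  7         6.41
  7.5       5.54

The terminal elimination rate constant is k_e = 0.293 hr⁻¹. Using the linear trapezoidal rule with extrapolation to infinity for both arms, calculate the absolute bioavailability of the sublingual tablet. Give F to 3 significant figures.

Trapezoidal AUC_0→5.25 (IV):
  [0→0.5]: (87.64+75.70)/2 × 0.5 = 40.835
  [0.5→3.5]: (75.70+31.43)/2 × 3 = 160.695
  [3.5→4.5]: (31.43+23.45)/2 × 1 = 27.44
  [4.5→5]: (23.45+20.25)/2 × 0.5 = 10.925
  [5→5.25]: (20.25+18.82)/2 × 0.25 = 4.88375
  Sum = 244.77875 mg/L·hr
IV tail: 18.82/0.293 = 64.232; AUC_iv,0→∞ = 244.77875 + 64.232 = 309.01075 mg/L·hr
Trapezoidal AUC_0→7.5 (sublingual tablet):
  [0→0.5]: (0.00+26.78)/2 × 0.5 = 6.695
  [0.5→1]: (26.78+31.87)/2 × 0.5 = 14.6625
  [1→4]: (31.87+15.44)/2 × 3 = 70.965
  [4→7]: (15.44+6.41)/2 × 3 = 32.775
  [7→7.5]: (6.41+5.54)/2 × 0.5 = 2.9875
  Sum = 128.085 mg/L·hr
sublingual tablet tail: 5.54/0.293 = 18.908; AUC_ev,0→∞ = 128.085 + 18.908 = 146.993 mg/L·hr
F = (AUC_ev/D_ev)/(AUC_iv/D_iv) = (146.993/25)/(309.01075/10) = 5.87972/30.901075 = 0.1903

F = 0.190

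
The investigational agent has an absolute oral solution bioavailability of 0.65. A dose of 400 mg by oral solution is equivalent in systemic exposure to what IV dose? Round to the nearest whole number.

D_iv = 260 mg

Systemic exposure from an extravascular dose = F × D_ev, so the equivalent IV dose is F × D_ev.
D_iv = F × D_ev = 0.65 × 400 = 260 mg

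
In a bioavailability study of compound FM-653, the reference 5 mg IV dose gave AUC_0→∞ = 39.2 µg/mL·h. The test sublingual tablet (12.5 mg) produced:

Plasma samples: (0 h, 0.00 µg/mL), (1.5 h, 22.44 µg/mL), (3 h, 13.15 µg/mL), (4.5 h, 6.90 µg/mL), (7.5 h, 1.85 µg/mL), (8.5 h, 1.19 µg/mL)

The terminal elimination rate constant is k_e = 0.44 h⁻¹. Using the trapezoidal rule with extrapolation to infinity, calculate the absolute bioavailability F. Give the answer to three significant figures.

F = 0.775

Trapezoidal AUC_0→8.5 (sublingual tablet):
  [0→1.5]: (0.00+22.44)/2 × 1.5 = 16.83
  [1.5→3]: (22.44+13.15)/2 × 1.5 = 26.6925
  [3→4.5]: (13.15+6.90)/2 × 1.5 = 15.0375
  [4.5→7.5]: (6.90+1.85)/2 × 3 = 13.125
  [7.5→8.5]: (1.85+1.19)/2 × 1 = 1.52
  Sum = 73.205 µg/mL·h
Tail: C_last/k_e = 1.19/0.44 = 2.705
AUC_0→∞ (sublingual tablet) = 73.205 + 2.705 = 75.91 µg/mL·h
F = (AUC_ev/D_ev)/(AUC_iv/D_iv) = (75.91/12.5)/(39.2/5) = 6.0728/7.84 = 0.7746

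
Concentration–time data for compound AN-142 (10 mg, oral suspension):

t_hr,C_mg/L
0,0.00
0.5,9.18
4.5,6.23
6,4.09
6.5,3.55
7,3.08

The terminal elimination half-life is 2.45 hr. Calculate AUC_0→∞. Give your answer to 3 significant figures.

AUC = 55.3 mg/L·hr

Trapezoidal AUC_0→7:
  [0→0.5]: (0.00+9.18)/2 × 0.5 = 2.295
  [0.5→4.5]: (9.18+6.23)/2 × 4 = 30.82
  [4.5→6]: (6.23+4.09)/2 × 1.5 = 7.74
  [6→6.5]: (4.09+3.55)/2 × 0.5 = 1.91
  [6.5→7]: (3.55+3.08)/2 × 0.5 = 1.6575
  Sum = 44.4225 mg/L·hr
k_e = ln2 / t½ = 0.693147 / 2.45 = 0.2829 hr^-1
Extrapolated tail: C_last / k_e = 3.08 / 0.2829 = 10.887
AUC_0→∞ = 44.4225 + 10.887 = 55.3095 mg/L·hr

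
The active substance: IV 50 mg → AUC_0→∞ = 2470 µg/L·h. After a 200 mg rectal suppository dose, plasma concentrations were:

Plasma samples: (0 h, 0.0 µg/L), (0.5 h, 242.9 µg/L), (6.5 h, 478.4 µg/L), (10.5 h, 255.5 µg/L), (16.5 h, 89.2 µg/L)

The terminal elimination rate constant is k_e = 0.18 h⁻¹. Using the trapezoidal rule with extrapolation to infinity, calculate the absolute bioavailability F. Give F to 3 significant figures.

Trapezoidal AUC_0→16.5 (rectal suppository):
  [0→0.5]: (0.0+242.9)/2 × 0.5 = 60.725
  [0.5→6.5]: (242.9+478.4)/2 × 6 = 2163.9
  [6.5→10.5]: (478.4+255.5)/2 × 4 = 1467.8
  [10.5→16.5]: (255.5+89.2)/2 × 6 = 1034.1
  Sum = 4726.525 µg/L·h
Tail: C_last/k_e = 89.2/0.18 = 495.556
AUC_0→∞ (rectal suppository) = 4726.525 + 495.556 = 5222.081 µg/L·h
F = (AUC_ev/D_ev)/(AUC_iv/D_iv) = (5222.081/200)/(2470/50) = 26.110405/49.4 = 0.5286

F = 0.529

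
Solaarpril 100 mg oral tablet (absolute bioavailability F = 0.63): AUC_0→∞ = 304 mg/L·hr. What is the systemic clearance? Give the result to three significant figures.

CL = F × Dose / AUC_0→∞
   = 0.63 × 100 / 304 = 0.207237 L/hr

CL = 0.207 L/hr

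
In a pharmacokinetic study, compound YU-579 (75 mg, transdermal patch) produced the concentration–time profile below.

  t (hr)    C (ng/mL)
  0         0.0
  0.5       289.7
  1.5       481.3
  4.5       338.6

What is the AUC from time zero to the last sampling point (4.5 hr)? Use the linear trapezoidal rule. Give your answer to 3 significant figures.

Trapezoidal AUC_0→4.5:
  [0→0.5]: (0.0+289.7)/2 × 0.5 = 72.425
  [0.5→1.5]: (289.7+481.3)/2 × 1 = 385.5
  [1.5→4.5]: (481.3+338.6)/2 × 3 = 1229.85
  Sum = 1687.775 ng/mL·hr

AUC = 1690 ng/mL·hr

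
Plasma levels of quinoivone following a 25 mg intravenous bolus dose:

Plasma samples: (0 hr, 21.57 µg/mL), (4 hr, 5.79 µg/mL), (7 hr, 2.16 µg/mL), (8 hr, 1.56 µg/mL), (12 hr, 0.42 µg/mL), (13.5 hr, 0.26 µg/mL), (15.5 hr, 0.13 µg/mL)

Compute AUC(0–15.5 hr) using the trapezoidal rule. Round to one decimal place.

AUC = 73.4 µg/mL·hr

Trapezoidal AUC_0→15.5:
  [0→4]: (21.57+5.79)/2 × 4 = 54.72
  [4→7]: (5.79+2.16)/2 × 3 = 11.925
  [7→8]: (2.16+1.56)/2 × 1 = 1.86
  [8→12]: (1.56+0.42)/2 × 4 = 3.96
  [12→13.5]: (0.42+0.26)/2 × 1.5 = 0.51
  [13.5→15.5]: (0.26+0.13)/2 × 2 = 0.39
  Sum = 73.365 µg/mL·hr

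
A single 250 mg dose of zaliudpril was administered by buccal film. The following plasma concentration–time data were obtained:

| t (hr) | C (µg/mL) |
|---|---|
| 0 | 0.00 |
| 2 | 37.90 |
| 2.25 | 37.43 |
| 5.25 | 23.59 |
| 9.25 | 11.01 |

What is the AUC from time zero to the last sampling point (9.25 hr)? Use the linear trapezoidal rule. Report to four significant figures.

AUC = 208.0 µg/mL·hr

Trapezoidal AUC_0→9.25:
  [0→2]: (0.00+37.90)/2 × 2 = 37.9
  [2→2.25]: (37.90+37.43)/2 × 0.25 = 9.41625
  [2.25→5.25]: (37.43+23.59)/2 × 3 = 91.53
  [5.25→9.25]: (23.59+11.01)/2 × 4 = 69.2
  Sum = 208.04625 µg/mL·hr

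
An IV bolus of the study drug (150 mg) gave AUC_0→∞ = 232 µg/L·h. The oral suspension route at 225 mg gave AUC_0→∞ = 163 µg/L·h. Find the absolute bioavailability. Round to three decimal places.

F = 0.468

F = (AUC_ev / D_ev) / (AUC_iv / D_iv)
  = (163/225) / (232/150)
  = 0.724444 / 1.54667 = 0.4684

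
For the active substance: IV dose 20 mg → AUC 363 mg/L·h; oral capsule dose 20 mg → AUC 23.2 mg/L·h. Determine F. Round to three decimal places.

F = (AUC_ev / D_ev) / (AUC_iv / D_iv)
  = (23.2/20) / (363/20)
  = 1.16 / 18.15 = 0.0639

F = 0.064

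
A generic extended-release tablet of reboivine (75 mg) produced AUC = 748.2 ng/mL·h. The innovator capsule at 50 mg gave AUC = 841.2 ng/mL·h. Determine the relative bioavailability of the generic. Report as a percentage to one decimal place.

F_rel = 59.3%

F_rel = (AUC_test/D_test) / (AUC_ref/D_ref)
      = (748.2/75) / (841.2/50)
      = 9.976 / 16.824 = 0.5930 = 59.30%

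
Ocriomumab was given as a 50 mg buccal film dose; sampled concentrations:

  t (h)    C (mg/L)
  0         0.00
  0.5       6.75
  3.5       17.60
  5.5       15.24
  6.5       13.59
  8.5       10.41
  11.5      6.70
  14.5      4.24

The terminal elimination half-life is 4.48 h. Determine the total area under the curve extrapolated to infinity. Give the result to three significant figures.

Trapezoidal AUC_0→14.5:
  [0→0.5]: (0.00+6.75)/2 × 0.5 = 1.6875
  [0.5→3.5]: (6.75+17.60)/2 × 3 = 36.525
  [3.5→5.5]: (17.60+15.24)/2 × 2 = 32.84
  [5.5→6.5]: (15.24+13.59)/2 × 1 = 14.415
  [6.5→8.5]: (13.59+10.41)/2 × 2 = 24.0
  [8.5→11.5]: (10.41+6.70)/2 × 3 = 25.665
  [11.5→14.5]: (6.70+4.24)/2 × 3 = 16.41
  Sum = 151.5425 mg/L·h
k_e = ln2 / t½ = 0.693147 / 4.48 = 0.1547 h^-1
Extrapolated tail: C_last / k_e = 4.24 / 0.1547 = 27.408
AUC_0→∞ = 151.5425 + 27.408 = 178.9505 mg/L·h

AUC = 179 mg/L·h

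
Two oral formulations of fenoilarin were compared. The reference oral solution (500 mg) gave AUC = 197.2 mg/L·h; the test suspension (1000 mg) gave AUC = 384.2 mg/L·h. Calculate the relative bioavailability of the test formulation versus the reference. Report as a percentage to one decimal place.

F_rel = (AUC_test/D_test) / (AUC_ref/D_ref)
      = (384.2/1000) / (197.2/500)
      = 0.3842 / 0.3944 = 0.9741 = 97.41%

F_rel = 97.4%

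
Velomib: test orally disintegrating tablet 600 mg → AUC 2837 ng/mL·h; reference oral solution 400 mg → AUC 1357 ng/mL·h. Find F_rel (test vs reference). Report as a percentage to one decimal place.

F_rel = 139.4%

F_rel = (AUC_test/D_test) / (AUC_ref/D_ref)
      = (2837/600) / (1357/400)
      = 4.72833 / 3.3925 = 1.3938 = 139.38%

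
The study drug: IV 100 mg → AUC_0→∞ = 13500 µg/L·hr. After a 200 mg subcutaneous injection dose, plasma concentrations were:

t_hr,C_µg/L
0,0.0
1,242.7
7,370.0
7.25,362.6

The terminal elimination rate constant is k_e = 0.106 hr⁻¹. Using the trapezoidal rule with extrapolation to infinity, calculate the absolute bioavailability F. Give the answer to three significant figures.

Trapezoidal AUC_0→7.25 (subcutaneous injection):
  [0→1]: (0.0+242.7)/2 × 1 = 121.35
  [1→7]: (242.7+370.0)/2 × 6 = 1838.1
  [7→7.25]: (370.0+362.6)/2 × 0.25 = 91.575
  Sum = 2051.025 µg/L·hr
Tail: C_last/k_e = 362.6/0.106 = 3420.755
AUC_0→∞ (subcutaneous injection) = 2051.025 + 3420.755 = 5471.78 µg/L·hr
F = (AUC_ev/D_ev)/(AUC_iv/D_iv) = (5471.78/200)/(13500/100) = 27.3589/135 = 0.2027

F = 0.203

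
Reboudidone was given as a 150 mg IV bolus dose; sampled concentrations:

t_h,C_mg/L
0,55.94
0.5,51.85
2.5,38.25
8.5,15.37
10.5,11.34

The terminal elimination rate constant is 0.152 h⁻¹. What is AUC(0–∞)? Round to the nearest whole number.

AUC = 379 mg/L·h

Trapezoidal AUC_0→10.5:
  [0→0.5]: (55.94+51.85)/2 × 0.5 = 26.9475
  [0.5→2.5]: (51.85+38.25)/2 × 2 = 90.1
  [2.5→8.5]: (38.25+15.37)/2 × 6 = 160.86
  [8.5→10.5]: (15.37+11.34)/2 × 2 = 26.71
  Sum = 304.6175 mg/L·h
Extrapolated tail: C_last / k_e = 11.34 / 0.152 = 74.605
AUC_0→∞ = 304.6175 + 74.605 = 379.2225 mg/L·h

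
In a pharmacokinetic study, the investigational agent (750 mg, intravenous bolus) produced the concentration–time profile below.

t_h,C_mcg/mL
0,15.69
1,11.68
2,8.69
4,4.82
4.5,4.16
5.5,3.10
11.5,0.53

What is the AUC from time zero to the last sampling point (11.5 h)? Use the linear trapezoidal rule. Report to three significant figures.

AUC = 54.1 mcg/mL·h

Trapezoidal AUC_0→11.5:
  [0→1]: (15.69+11.68)/2 × 1 = 13.685
  [1→2]: (11.68+8.69)/2 × 1 = 10.185
  [2→4]: (8.69+4.82)/2 × 2 = 13.51
  [4→4.5]: (4.82+4.16)/2 × 0.5 = 2.245
  [4.5→5.5]: (4.16+3.10)/2 × 1 = 3.63
  [5.5→11.5]: (3.10+0.53)/2 × 6 = 10.89
  Sum = 54.145 mcg/mL·h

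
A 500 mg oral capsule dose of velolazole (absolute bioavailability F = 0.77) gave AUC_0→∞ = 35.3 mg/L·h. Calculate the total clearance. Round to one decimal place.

CL = 10.9 L/h

CL = F × Dose / AUC_0→∞
   = 0.77 × 500 / 35.3 = 10.9065 L/h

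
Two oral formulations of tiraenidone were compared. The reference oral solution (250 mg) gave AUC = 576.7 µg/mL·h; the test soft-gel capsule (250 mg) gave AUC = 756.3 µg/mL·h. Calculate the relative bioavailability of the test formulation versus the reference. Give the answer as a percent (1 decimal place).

F_rel = (AUC_test/D_test) / (AUC_ref/D_ref)
      = (756.3/250) / (576.7/250)
      = 3.0252 / 2.3068 = 1.3114 = 131.14%

F_rel = 131.1%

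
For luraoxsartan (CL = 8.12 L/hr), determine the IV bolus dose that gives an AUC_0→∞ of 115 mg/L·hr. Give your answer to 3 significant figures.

Dose = 934 mg

Dose_iv = CL × AUC_0→∞
     = 8.12 × 115 = 933.8 mg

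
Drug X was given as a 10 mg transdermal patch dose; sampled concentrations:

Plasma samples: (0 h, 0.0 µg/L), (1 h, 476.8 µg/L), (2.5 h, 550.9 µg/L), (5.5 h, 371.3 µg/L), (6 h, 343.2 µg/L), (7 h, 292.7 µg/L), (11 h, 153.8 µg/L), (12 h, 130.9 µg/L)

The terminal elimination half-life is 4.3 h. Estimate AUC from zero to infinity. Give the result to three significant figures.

Trapezoidal AUC_0→12:
  [0→1]: (0.0+476.8)/2 × 1 = 238.4
  [1→2.5]: (476.8+550.9)/2 × 1.5 = 770.775
  [2.5→5.5]: (550.9+371.3)/2 × 3 = 1383.3
  [5.5→6]: (371.3+343.2)/2 × 0.5 = 178.625
  [6→7]: (343.2+292.7)/2 × 1 = 317.95
  [7→11]: (292.7+153.8)/2 × 4 = 893.0
  [11→12]: (153.8+130.9)/2 × 1 = 142.35
  Sum = 3924.4 µg/L·h
k_e = ln2 / t½ = 0.693147 / 4.3 = 0.1612 h^-1
Extrapolated tail: C_last / k_e = 130.9 / 0.1612 = 812.035
AUC_0→∞ = 3924.4 + 812.035 = 4736.435 µg/L·h

AUC = 4740 µg/L·h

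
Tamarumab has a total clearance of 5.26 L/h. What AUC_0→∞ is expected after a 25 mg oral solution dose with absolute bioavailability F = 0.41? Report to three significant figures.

AUC = 1.95 mg/L·h

AUC_0→∞ = F × Dose / CL
        = 0.41 × 25 / 5.26 = 1.94867 mg/L·h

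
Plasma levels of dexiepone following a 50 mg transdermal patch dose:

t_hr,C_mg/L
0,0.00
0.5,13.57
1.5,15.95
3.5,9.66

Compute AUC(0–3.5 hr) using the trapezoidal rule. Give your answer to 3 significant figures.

Trapezoidal AUC_0→3.5:
  [0→0.5]: (0.00+13.57)/2 × 0.5 = 3.3925
  [0.5→1.5]: (13.57+15.95)/2 × 1 = 14.76
  [1.5→3.5]: (15.95+9.66)/2 × 2 = 25.61
  Sum = 43.7625 mg/L·hr

AUC = 43.8 mg/L·hr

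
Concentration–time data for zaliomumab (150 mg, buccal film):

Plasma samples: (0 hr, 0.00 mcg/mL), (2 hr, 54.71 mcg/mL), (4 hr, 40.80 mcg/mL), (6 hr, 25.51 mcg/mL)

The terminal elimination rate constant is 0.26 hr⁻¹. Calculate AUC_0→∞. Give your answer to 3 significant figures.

AUC = 315 mcg/mL·hr

Trapezoidal AUC_0→6:
  [0→2]: (0.00+54.71)/2 × 2 = 54.71
  [2→4]: (54.71+40.80)/2 × 2 = 95.51
  [4→6]: (40.80+25.51)/2 × 2 = 66.31
  Sum = 216.53 mcg/mL·hr
Extrapolated tail: C_last / k_e = 25.51 / 0.26 = 98.115
AUC_0→∞ = 216.53 + 98.115 = 314.645 mcg/mL·hr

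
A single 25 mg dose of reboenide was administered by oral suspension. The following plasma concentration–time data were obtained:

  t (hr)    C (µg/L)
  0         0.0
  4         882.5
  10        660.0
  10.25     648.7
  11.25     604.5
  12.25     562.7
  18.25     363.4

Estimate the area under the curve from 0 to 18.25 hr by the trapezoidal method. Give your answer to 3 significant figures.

Trapezoidal AUC_0→18.25:
  [0→4]: (0.0+882.5)/2 × 4 = 1765.0
  [4→10]: (882.5+660.0)/2 × 6 = 4627.5
  [10→10.25]: (660.0+648.7)/2 × 0.25 = 163.5875
  [10.25→11.25]: (648.7+604.5)/2 × 1 = 626.6
  [11.25→12.25]: (604.5+562.7)/2 × 1 = 583.6
  [12.25→18.25]: (562.7+363.4)/2 × 6 = 2778.3
  Sum = 10544.5875 µg/L·hr

AUC = 10500 µg/L·hr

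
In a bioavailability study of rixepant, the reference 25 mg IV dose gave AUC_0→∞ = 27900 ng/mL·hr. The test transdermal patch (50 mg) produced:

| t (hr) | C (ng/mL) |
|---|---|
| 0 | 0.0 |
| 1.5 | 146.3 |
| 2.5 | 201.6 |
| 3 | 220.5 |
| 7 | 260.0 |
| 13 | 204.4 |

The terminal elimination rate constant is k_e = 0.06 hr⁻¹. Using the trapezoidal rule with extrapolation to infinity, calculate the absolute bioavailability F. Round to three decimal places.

F = 0.110

Trapezoidal AUC_0→13 (transdermal patch):
  [0→1.5]: (0.0+146.3)/2 × 1.5 = 109.725
  [1.5→2.5]: (146.3+201.6)/2 × 1 = 173.95
  [2.5→3]: (201.6+220.5)/2 × 0.5 = 105.525
  [3→7]: (220.5+260.0)/2 × 4 = 961.0
  [7→13]: (260.0+204.4)/2 × 6 = 1393.2
  Sum = 2743.4 ng/mL·hr
Tail: C_last/k_e = 204.4/0.06 = 3406.667
AUC_0→∞ (transdermal patch) = 2743.4 + 3406.667 = 6150.067 ng/mL·hr
F = (AUC_ev/D_ev)/(AUC_iv/D_iv) = (6150.067/50)/(27900/25) = 123.00134/1116 = 0.1102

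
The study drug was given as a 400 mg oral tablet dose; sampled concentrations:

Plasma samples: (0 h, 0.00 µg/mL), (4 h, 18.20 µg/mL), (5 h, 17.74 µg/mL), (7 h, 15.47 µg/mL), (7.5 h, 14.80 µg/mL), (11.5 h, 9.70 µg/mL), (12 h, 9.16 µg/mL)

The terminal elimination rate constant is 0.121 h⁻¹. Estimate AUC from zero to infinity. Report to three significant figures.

Trapezoidal AUC_0→12:
  [0→4]: (0.00+18.20)/2 × 4 = 36.4
  [4→5]: (18.20+17.74)/2 × 1 = 17.97
  [5→7]: (17.74+15.47)/2 × 2 = 33.21
  [7→7.5]: (15.47+14.80)/2 × 0.5 = 7.5675
  [7.5→11.5]: (14.80+9.70)/2 × 4 = 49.0
  [11.5→12]: (9.70+9.16)/2 × 0.5 = 4.715
  Sum = 148.8625 µg/mL·h
Extrapolated tail: C_last / k_e = 9.16 / 0.121 = 75.702
AUC_0→∞ = 148.8625 + 75.702 = 224.5645 µg/mL·h

AUC = 225 µg/mL·h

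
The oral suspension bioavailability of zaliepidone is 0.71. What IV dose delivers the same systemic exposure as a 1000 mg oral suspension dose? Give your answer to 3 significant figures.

Systemic exposure from an extravascular dose = F × D_ev, so the equivalent IV dose is F × D_ev.
D_iv = F × D_ev = 0.71 × 1000 = 710 mg

D_iv = 710 mg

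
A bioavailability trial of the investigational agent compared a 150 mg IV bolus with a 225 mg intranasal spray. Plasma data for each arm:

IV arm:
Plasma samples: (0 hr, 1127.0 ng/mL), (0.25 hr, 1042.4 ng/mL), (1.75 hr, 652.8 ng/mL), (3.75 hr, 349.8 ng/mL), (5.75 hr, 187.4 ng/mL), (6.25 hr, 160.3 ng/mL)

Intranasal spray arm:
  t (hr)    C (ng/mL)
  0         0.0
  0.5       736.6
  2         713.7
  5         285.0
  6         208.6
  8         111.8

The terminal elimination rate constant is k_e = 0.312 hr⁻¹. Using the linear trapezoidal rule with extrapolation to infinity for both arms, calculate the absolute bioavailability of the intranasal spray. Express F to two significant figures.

Trapezoidal AUC_0→6.25 (IV):
  [0→0.25]: (1127.0+1042.4)/2 × 0.25 = 271.175
  [0.25→1.75]: (1042.4+652.8)/2 × 1.5 = 1271.4
  [1.75→3.75]: (652.8+349.8)/2 × 2 = 1002.6
  [3.75→5.75]: (349.8+187.4)/2 × 2 = 537.2
  [5.75→6.25]: (187.4+160.3)/2 × 0.5 = 86.925
  Sum = 3169.3 ng/mL·hr
IV tail: 160.3/0.312 = 513.782; AUC_iv,0→∞ = 3169.3 + 513.782 = 3683.082 ng/mL·hr
Trapezoidal AUC_0→8 (intranasal spray):
  [0→0.5]: (0.0+736.6)/2 × 0.5 = 184.15
  [0.5→2]: (736.6+713.7)/2 × 1.5 = 1087.725
  [2→5]: (713.7+285.0)/2 × 3 = 1498.05
  [5→6]: (285.0+208.6)/2 × 1 = 246.8
  [6→8]: (208.6+111.8)/2 × 2 = 320.4
  Sum = 3337.125 ng/mL·hr
intranasal spray tail: 111.8/0.312 = 358.333; AUC_ev,0→∞ = 3337.125 + 358.333 = 3695.458 ng/mL·hr
F = (AUC_ev/D_ev)/(AUC_iv/D_iv) = (3695.458/225)/(3683.082/150) = 16.4243/24.55388 = 0.6689

F = 0.67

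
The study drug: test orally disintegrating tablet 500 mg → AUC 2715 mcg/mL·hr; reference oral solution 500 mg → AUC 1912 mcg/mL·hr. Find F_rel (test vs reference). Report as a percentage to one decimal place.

F_rel = (AUC_test/D_test) / (AUC_ref/D_ref)
      = (2715/500) / (1912/500)
      = 5.43 / 3.824 = 1.4200 = 142.00%

F_rel = 142.0%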